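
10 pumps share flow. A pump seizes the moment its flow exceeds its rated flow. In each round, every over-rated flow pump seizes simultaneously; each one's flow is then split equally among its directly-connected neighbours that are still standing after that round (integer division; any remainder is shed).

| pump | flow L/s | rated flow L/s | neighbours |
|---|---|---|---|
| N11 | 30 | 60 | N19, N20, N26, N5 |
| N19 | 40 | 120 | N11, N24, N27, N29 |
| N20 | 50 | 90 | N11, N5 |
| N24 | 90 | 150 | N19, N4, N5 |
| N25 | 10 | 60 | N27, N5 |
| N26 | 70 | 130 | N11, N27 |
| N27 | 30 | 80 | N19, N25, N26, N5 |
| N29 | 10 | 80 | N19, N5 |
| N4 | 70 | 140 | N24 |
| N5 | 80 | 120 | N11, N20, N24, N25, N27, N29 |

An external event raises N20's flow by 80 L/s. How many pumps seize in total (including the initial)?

3

Round 1 — N20 at 130 > 90. N20 seizes.
  N20 sheds 130 L/s to N11, N5: 65 each.
    N11: 30+65 = 95 > 60
    N5: 80+65 = 145 > 120
Round 2 — N11, N5 seize.
  N11 sheds 95 L/s to N19, N26: 47 each (1 lost).
    N19: 40+47 = 87 ≤ 120
    N26: 70+47 = 117 ≤ 130
  N5 sheds 145 L/s to N24, N25, N27, N29: 36 each (1 lost).
    N24: 90+36 = 126 ≤ 150
    N25: 10+36 = 46 ≤ 60
    N27: 30+36 = 66 ≤ 80
    N29: 10+36 = 46 ≤ 80
No further seizures.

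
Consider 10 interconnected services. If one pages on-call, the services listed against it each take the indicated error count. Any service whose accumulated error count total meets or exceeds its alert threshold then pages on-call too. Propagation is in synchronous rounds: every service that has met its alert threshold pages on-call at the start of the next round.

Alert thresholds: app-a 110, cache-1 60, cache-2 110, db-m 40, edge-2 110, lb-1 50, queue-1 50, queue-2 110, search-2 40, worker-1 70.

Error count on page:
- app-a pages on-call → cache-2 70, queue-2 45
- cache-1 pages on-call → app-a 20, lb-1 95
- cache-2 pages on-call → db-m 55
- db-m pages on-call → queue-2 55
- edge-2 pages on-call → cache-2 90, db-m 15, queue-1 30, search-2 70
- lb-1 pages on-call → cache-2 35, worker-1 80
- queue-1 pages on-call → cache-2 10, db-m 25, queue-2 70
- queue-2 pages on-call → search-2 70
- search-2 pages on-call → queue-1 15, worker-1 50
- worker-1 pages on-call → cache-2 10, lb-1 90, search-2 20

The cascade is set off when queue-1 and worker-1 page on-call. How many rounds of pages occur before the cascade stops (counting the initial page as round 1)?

2

Round 1 — queue-1, worker-1 page on-call (initial).
  cache-2: +10+10 → 20 < 110
  db-m: +25 → 25 < 40
  lb-1: +90 → 90 ≥ 50
  queue-2: +70 → 70 < 110
  search-2: +20 → 20 < 40
Round 2 — lb-1 pages on-call.
  cache-2: +35 → 55 < 110
No further pages.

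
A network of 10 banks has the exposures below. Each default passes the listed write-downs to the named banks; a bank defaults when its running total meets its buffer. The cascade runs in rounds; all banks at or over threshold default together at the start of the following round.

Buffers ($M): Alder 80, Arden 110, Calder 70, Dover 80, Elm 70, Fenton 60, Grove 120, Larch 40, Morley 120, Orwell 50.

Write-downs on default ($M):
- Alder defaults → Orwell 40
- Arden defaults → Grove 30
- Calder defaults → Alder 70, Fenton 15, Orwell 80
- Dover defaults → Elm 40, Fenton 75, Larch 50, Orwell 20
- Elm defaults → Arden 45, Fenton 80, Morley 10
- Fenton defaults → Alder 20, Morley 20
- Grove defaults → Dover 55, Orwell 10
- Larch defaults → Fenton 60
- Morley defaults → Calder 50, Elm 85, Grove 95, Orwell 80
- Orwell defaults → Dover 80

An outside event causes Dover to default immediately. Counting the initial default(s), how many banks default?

3

Round 1 — Dover defaults (initial).
  Elm: +40 → 40 < 70
  Fenton: +75 → 75 ≥ 60
  Larch: +50 → 50 ≥ 40
  Orwell: +20 → 20 < 50
Round 2 — Fenton, Larch default.
  Alder: +20 → 20 < 80
  Morley: +20 → 20 < 120
No further defaults.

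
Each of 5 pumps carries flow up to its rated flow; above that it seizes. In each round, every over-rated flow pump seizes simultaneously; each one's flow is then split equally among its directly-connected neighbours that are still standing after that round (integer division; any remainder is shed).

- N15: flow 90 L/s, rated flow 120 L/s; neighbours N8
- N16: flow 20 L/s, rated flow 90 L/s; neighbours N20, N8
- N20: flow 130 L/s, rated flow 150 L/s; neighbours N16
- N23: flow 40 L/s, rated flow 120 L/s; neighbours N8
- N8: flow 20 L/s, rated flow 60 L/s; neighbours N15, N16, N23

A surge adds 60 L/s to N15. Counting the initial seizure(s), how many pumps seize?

5

Round 1 — N15 at 150 > 120. N15 seizes.
  N15 sheds 150 L/s to N8: 150 each.
    N8: 20+150 = 170 > 60
Round 2 — N8 seizes.
  N8 sheds 170 L/s to N16, N23: 85 each.
    N16: 20+85 = 105 > 90
    N23: 40+85 = 125 > 120
Round 3 — N16, N23 seize.
  N16 sheds 105 L/s to N20: 105 each.
    N20: 130+105 = 235 > 150
  N23 sheds 125 L/s: no online neighbours, lost.
Round 4 — N20 seizes.
  N20 sheds 235 L/s: no online neighbours, lost.
No further seizures.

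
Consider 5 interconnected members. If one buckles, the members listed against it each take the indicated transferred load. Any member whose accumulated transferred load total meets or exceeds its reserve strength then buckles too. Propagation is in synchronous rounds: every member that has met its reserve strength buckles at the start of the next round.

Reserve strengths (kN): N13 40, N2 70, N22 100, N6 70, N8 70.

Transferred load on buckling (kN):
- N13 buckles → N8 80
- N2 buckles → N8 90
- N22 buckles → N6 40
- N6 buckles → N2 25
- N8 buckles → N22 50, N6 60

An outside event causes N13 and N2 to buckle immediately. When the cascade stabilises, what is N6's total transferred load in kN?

Round 1 — N13, N2 buckle (initial).
  N8: +80+90 → 170 ≥ 70
Round 2 — N8 buckles.
  N22: +50 → 50 < 100
  N6: +60 → 60 < 70
No further bucklings.

60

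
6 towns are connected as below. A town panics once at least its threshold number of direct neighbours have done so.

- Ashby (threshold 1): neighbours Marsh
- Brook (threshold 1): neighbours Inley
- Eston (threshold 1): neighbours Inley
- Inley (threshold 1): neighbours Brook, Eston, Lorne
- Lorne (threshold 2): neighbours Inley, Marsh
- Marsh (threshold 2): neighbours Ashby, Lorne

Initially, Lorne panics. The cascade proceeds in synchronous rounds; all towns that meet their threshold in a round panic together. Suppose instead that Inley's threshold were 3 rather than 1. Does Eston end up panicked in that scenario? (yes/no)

no

With Inley's threshold at 3:
Round 1 — Lorne panics (initial).
Round 2 — no new panics; cascade stops.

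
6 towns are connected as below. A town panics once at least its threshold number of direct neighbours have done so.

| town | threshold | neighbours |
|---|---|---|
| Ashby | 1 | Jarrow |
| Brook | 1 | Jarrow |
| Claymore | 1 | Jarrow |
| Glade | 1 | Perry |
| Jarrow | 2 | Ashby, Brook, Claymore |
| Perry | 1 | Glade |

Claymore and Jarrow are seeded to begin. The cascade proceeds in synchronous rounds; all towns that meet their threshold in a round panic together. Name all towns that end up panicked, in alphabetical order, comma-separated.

Round 1 — Claymore, Jarrow panic (initial).
Round 2 — checking thresholds:
  Ashby: 1 of 1 neighbours ≥ 1, panics.
  Brook: 1 of 1 neighbours ≥ 1, panics.
Round 3 — no new panics; cascade stops.

Ashby, Brook, Claymore, Jarrow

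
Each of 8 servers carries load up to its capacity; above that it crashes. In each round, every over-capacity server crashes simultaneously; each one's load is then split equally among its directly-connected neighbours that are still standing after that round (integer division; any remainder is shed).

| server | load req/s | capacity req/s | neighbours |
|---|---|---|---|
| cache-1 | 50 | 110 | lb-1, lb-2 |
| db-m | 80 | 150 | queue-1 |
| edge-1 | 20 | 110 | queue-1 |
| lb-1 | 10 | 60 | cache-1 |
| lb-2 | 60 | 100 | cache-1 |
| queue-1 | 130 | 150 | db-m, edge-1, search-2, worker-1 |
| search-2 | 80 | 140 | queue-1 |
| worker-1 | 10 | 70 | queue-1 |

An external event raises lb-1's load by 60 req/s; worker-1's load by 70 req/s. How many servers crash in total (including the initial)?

Round 1 — lb-1 at 70 > 60; worker-1 at 80 > 70. lb-1, worker-1 crash.
  lb-1 sheds 70 req/s to cache-1: 70 each.
    cache-1: 50+70 = 120 > 110
  worker-1 sheds 80 req/s to queue-1: 80 each.
    queue-1: 130+80 = 210 > 150
Round 2 — cache-1, queue-1 crash.
  cache-1 sheds 120 req/s to lb-2: 120 each.
    lb-2: 60+120 = 180 > 100
  queue-1 sheds 210 req/s to db-m, edge-1, search-2: 70 each.
    db-m: 80+70 = 150 ≤ 150
    edge-1: 20+70 = 90 ≤ 110
    search-2: 80+70 = 150 > 140
Round 3 — lb-2, search-2 crash.
  lb-2 sheds 180 req/s: no online neighbours, lost.
  search-2 sheds 150 req/s: no online neighbours, lost.
No further crashes.

6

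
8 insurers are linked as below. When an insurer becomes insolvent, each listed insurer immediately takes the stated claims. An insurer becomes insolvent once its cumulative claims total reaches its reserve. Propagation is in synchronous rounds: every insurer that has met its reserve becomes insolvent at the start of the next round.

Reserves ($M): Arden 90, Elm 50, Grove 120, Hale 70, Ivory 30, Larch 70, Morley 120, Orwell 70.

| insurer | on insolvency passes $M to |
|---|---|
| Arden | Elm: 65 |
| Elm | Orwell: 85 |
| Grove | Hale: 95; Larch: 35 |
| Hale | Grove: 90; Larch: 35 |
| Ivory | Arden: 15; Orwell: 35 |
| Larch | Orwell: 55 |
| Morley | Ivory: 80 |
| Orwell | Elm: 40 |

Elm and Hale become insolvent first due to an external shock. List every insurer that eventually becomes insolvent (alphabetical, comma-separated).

Elm, Hale, Orwell

Round 1 — Elm, Hale become insolvent (initial).
  Grove: +90 → 90 < 120
  Larch: +35 → 35 < 70
  Orwell: +85 → 85 ≥ 70
Round 2 — Orwell becomes insolvent.
No further insolvencies.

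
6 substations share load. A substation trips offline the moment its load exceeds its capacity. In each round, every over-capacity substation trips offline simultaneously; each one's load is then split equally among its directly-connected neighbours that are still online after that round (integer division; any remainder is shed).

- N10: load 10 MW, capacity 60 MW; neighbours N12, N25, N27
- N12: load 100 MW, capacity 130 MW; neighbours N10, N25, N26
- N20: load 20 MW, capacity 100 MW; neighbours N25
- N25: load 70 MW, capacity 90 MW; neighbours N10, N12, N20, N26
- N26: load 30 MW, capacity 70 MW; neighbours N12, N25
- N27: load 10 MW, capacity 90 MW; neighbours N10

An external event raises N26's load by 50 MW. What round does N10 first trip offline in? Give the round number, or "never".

Round 1 — N26 at 80 > 70. N26 trips offline.
  N26 sheds 80 MW to N12, N25: 40 each.
    N12: 100+40 = 140 > 130
    N25: 70+40 = 110 > 90
Round 2 — N12, N25 trip offline.
  N12 sheds 140 MW to N10: 140 each.
    N10: 10+140 = 150 > 60
  N25 sheds 110 MW to N10, N20: 55 each.
    N10: 150+55 = 205 > 60
    N20: 20+55 = 75 ≤ 100
Round 3 — N10 trips offline.
  N10 sheds 205 MW to N27: 205 each.
    N27: 10+205 = 215 > 90
Round 4 — N27 trips offline.
  N27 sheds 215 MW: no online neighbours, lost.
No further trips.

3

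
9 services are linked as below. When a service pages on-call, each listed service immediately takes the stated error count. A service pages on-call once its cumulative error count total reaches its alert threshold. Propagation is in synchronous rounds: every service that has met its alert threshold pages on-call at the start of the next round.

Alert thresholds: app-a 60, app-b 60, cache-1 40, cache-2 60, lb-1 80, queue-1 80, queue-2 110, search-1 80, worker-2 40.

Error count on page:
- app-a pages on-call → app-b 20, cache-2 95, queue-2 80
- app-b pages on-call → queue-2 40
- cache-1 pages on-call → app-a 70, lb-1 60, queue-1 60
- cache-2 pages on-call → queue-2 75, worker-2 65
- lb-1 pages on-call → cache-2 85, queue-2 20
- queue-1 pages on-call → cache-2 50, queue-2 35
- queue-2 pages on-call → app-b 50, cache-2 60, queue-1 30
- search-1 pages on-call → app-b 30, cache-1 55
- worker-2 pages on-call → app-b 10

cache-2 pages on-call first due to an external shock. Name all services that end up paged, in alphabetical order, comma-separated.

Round 1 — cache-2 pages on-call (initial).
  queue-2: +75 → 75 < 110
  worker-2: +65 → 65 ≥ 40
Round 2 — worker-2 pages on-call.
  app-b: +10 → 10 < 60
No further pages.

cache-2, worker-2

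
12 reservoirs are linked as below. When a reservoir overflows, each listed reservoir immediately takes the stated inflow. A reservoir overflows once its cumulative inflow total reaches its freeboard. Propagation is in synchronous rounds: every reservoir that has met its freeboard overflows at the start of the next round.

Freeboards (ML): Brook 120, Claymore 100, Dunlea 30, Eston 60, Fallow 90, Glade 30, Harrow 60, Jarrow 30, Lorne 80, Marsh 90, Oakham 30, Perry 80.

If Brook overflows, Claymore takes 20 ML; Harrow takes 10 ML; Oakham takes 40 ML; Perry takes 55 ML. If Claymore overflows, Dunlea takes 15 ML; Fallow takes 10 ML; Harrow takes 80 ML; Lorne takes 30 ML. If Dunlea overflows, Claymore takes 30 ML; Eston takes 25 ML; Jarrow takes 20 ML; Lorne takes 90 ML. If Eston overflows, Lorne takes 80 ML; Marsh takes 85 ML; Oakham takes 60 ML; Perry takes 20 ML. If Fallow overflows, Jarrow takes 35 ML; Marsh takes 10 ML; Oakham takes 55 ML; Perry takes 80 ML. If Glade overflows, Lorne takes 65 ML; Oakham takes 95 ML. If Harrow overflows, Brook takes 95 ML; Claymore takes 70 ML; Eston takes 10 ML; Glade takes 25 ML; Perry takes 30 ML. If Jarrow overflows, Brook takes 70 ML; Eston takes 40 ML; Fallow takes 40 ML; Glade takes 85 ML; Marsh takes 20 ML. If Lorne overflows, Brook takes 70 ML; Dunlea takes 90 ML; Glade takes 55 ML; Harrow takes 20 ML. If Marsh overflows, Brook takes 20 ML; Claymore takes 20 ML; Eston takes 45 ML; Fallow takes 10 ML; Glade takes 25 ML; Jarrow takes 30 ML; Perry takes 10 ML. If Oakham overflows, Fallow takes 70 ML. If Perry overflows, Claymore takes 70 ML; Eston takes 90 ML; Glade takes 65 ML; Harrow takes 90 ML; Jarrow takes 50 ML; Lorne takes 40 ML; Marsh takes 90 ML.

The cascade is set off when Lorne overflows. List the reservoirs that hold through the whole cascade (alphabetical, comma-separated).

Round 1 — Lorne overflows (initial).
  Brook: +70 → 70 < 120
  Dunlea: +90 → 90 ≥ 30
  Glade: +55 → 55 ≥ 30
  Harrow: +20 → 20 < 60
Round 2 — Dunlea, Glade overflow.
  Claymore: +30 → 30 < 100
  Eston: +25 → 25 < 60
  Jarrow: +20 → 20 < 30
  Oakham: +95 → 95 ≥ 30
Round 3 — Oakham overflows.
  Fallow: +70 → 70 < 90
No further overflows.

Brook, Claymore, Eston, Fallow, Harrow, Jarrow, Marsh, Perry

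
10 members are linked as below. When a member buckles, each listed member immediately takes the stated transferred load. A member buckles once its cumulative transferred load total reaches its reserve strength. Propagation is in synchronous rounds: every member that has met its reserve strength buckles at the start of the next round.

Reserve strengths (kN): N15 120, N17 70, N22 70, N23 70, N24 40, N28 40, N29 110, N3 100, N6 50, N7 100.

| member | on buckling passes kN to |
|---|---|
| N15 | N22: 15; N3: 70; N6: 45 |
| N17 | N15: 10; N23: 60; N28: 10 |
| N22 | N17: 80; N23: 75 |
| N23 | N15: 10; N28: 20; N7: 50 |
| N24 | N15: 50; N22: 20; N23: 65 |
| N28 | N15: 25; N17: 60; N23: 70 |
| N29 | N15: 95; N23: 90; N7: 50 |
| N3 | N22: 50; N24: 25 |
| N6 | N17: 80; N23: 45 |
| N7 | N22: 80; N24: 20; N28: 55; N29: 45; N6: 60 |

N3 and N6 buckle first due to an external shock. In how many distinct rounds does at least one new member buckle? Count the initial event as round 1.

3

Round 1 — N3, N6 buckle (initial).
  N17: +80 → 80 ≥ 70
  N22: +50 → 50 < 70
  N23: +45 → 45 < 70
  N24: +25 → 25 < 40
Round 2 — N17 buckles.
  N15: +10 → 10 < 120
  N23: +60 → 105 ≥ 70
  N28: +10 → 10 < 40
Round 3 — N23 buckles.
  N15: +10 → 20 < 120
  N28: +20 → 30 < 40
  N7: +50 → 50 < 100
No further bucklings.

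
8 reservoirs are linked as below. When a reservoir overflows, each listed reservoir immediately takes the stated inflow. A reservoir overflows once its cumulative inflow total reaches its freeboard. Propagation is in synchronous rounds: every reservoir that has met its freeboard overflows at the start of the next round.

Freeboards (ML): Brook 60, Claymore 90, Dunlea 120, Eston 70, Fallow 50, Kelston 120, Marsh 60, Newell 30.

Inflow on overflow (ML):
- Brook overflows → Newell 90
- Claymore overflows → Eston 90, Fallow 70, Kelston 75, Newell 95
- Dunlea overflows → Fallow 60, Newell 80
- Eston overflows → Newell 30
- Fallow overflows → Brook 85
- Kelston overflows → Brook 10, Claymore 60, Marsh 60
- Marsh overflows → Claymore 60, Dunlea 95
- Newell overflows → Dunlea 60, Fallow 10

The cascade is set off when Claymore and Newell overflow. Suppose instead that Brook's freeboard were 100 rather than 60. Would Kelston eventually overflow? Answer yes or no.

With Brook's freeboard at 100:
Round 1 — Claymore, Newell overflow (initial).
  Dunlea: +60 → 60 < 120
  Eston: +90 → 90 ≥ 70
  Fallow: +70+10 → 80 ≥ 50
  Kelston: +75 → 75 < 120
Round 2 — Eston, Fallow overflow.
  Brook: +85 → 85 < 100
No further overflows.

no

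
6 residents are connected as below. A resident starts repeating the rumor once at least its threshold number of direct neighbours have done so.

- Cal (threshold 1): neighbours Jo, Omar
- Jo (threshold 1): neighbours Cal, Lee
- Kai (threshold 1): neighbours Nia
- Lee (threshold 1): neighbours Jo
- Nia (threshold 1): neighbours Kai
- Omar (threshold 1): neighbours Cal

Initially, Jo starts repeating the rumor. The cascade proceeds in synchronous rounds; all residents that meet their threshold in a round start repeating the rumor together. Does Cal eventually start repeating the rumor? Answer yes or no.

Round 1 — Jo starts repeating the rumor (initial).
Round 2 — checking thresholds:
  Cal: 1 of 2 neighbours ≥ 1, starts repeating the rumor.
  Lee: 1 of 1 neighbours ≥ 1, starts repeating the rumor.
Round 3 — checking thresholds:
  Omar: 1 of 1 neighbours ≥ 1, starts repeating the rumor.
Round 4 — no new spreads; cascade stops.

yes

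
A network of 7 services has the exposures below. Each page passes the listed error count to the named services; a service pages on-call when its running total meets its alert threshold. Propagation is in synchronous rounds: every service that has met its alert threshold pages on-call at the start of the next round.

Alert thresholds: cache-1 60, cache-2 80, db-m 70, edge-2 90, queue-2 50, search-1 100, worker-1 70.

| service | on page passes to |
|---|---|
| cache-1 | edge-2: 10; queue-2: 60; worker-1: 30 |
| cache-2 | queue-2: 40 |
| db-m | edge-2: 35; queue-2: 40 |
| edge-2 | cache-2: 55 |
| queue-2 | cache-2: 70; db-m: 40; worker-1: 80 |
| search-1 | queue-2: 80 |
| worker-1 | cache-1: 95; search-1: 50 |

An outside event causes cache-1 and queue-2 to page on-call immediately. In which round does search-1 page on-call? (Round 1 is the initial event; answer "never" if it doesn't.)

never

Round 1 — cache-1, queue-2 page on-call (initial).
  cache-2: +70 → 70 < 80
  db-m: +40 → 40 < 70
  edge-2: +10 → 10 < 90
  worker-1: +30+80 → 110 ≥ 70
Round 2 — worker-1 pages on-call.
  search-1: +50 → 50 < 100
No further pages.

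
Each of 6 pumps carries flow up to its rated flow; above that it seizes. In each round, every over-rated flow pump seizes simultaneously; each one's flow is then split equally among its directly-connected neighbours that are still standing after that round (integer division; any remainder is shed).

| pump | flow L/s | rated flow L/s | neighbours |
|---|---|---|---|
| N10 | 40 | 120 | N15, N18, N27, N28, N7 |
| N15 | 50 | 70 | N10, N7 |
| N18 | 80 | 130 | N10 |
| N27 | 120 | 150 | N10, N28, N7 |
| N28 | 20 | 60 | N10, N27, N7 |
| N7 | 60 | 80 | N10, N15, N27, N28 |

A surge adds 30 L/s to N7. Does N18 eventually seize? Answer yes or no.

Round 1 — N7 at 90 > 80. N7 seizes.
  N7 sheds 90 L/s to N10, N15, N27, N28: 22 each (2 lost).
    N10: 40+22 = 62 ≤ 120
    N15: 50+22 = 72 > 70
    N27: 120+22 = 142 ≤ 150
    N28: 20+22 = 42 ≤ 60
Round 2 — N15 seizes.
  N15 sheds 72 L/s to N10: 72 each.
    N10: 62+72 = 134 > 120
Round 3 — N10 seizes.
  N10 sheds 134 L/s to N18, N27, N28: 44 each (2 lost).
    N18: 80+44 = 124 ≤ 130
    N27: 142+44 = 186 > 150
    N28: 42+44 = 86 > 60
Round 4 — N27, N28 seize.
  N27 sheds 186 L/s: no online neighbours, lost.
  N28 sheds 86 L/s: no online neighbours, lost.
No further seizures.

no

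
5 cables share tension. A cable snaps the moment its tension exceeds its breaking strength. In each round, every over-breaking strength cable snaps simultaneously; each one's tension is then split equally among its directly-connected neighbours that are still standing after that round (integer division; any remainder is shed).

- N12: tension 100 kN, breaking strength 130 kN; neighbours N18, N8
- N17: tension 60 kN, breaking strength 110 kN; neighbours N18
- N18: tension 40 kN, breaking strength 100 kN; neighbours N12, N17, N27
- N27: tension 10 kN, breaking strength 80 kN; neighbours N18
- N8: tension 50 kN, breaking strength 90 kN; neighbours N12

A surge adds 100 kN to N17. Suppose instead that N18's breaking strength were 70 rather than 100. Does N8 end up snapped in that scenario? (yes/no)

With N18's breaking strength at 70:
Round 1 — N17 at 160 > 110. N17 snaps.
  N17 sheds 160 kN to N18: 160 each.
    N18: 40+160 = 200 > 70
Round 2 — N18 snaps.
  N18 sheds 200 kN to N12, N27: 100 each.
    N12: 100+100 = 200 > 130
    N27: 10+100 = 110 > 80
Round 3 — N12, N27 snap.
  N12 sheds 200 kN to N8: 200 each.
    N8: 50+200 = 250 > 90
  N27 sheds 110 kN: no online neighbours, lost.
Round 4 — N8 snaps.
  N8 sheds 250 kN: no online neighbours, lost.
No further breaks.

yes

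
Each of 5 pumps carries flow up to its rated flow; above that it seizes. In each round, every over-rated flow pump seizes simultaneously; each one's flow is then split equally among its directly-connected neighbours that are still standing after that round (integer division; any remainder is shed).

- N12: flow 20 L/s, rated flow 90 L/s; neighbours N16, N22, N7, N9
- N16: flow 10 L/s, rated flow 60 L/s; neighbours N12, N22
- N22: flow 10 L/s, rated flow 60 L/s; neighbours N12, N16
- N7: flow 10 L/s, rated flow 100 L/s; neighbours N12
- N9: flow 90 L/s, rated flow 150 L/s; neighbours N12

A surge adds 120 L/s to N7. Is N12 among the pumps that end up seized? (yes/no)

yes

Round 1 — N7 at 130 > 100. N7 seizes.
  N7 sheds 130 L/s to N12: 130 each.
    N12: 20+130 = 150 > 90
Round 2 — N12 seizes.
  N12 sheds 150 L/s to N16, N22, N9: 50 each.
    N16: 10+50 = 60 ≤ 60
    N22: 10+50 = 60 ≤ 60
    N9: 90+50 = 140 ≤ 150
No further seizures.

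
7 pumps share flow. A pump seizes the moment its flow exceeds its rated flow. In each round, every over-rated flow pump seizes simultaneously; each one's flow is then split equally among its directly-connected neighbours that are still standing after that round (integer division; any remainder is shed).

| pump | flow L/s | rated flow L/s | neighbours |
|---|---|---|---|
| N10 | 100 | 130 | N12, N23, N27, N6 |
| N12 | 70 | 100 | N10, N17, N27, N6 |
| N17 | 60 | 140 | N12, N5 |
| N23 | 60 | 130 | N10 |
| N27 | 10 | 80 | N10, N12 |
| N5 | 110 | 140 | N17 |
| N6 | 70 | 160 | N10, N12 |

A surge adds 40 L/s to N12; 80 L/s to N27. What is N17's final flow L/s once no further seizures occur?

96

Round 1 — N12 at 110 > 100; N27 at 90 > 80. N12, N27 seize.
  N12 sheds 110 L/s to N10, N17, N6: 36 each (2 lost).
    N10: 100+36 = 136 > 130
    N17: 60+36 = 96 ≤ 140
    N6: 70+36 = 106 ≤ 160
  N27 sheds 90 L/s to N10: 90 each.
    N10: 136+90 = 226 > 130
Round 2 — N10 seizes.
  N10 sheds 226 L/s to N23, N6: 113 each.
    N23: 60+113 = 173 > 130
    N6: 106+113 = 219 > 160
Round 3 — N23, N6 seize.
  N23 sheds 173 L/s: no online neighbours, lost.
  N6 sheds 219 L/s: no online neighbours, lost.
No further seizures.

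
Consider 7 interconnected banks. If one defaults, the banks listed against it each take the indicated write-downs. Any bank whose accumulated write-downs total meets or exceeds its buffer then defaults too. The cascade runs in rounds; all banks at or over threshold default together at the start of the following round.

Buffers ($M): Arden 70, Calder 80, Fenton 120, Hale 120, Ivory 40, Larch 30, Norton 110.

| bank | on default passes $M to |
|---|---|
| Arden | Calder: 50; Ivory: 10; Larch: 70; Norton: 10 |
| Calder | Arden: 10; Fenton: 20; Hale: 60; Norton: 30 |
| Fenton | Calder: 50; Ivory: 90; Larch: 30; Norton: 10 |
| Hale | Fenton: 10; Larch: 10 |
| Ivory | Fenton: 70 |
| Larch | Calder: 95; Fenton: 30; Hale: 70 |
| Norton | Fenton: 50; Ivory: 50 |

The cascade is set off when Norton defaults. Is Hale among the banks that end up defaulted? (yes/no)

Round 1 — Norton defaults (initial).
  Fenton: +50 → 50 < 120
  Ivory: +50 → 50 ≥ 40
Round 2 — Ivory defaults.
  Fenton: +70 → 120 ≥ 120
Round 3 — Fenton defaults.
  Calder: +50 → 50 < 80
  Larch: +30 → 30 ≥ 30
Round 4 — Larch defaults.
  Calder: +95 → 145 ≥ 80
  Hale: +70 → 70 < 120
Round 5 — Calder defaults.
  Arden: +10 → 10 < 70
  Hale: +60 → 130 ≥ 120
Round 6 — Hale defaults.
No further defaults.

yes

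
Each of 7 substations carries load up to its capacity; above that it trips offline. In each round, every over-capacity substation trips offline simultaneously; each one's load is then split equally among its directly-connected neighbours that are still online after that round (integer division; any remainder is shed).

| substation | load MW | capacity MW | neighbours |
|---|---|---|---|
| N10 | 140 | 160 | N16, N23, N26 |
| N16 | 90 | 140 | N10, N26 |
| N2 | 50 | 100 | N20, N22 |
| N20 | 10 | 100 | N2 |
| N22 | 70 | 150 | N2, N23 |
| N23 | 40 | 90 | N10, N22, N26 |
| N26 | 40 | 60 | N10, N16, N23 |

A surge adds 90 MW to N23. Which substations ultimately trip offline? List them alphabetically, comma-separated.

N10, N16, N23, N26

Round 1 — N23 at 130 > 90. N23 trips offline.
  N23 sheds 130 MW to N10, N22, N26: 43 each (1 lost).
    N10: 140+43 = 183 > 160
    N22: 70+43 = 113 ≤ 150
    N26: 40+43 = 83 > 60
Round 2 — N10, N26 trip offline.
  N10 sheds 183 MW to N16: 183 each.
    N16: 90+183 = 273 > 140
  N26 sheds 83 MW to N16: 83 each.
    N16: 273+83 = 356 > 140
Round 3 — N16 trips offline.
  N16 sheds 356 MW: no online neighbours, lost.
No further trips.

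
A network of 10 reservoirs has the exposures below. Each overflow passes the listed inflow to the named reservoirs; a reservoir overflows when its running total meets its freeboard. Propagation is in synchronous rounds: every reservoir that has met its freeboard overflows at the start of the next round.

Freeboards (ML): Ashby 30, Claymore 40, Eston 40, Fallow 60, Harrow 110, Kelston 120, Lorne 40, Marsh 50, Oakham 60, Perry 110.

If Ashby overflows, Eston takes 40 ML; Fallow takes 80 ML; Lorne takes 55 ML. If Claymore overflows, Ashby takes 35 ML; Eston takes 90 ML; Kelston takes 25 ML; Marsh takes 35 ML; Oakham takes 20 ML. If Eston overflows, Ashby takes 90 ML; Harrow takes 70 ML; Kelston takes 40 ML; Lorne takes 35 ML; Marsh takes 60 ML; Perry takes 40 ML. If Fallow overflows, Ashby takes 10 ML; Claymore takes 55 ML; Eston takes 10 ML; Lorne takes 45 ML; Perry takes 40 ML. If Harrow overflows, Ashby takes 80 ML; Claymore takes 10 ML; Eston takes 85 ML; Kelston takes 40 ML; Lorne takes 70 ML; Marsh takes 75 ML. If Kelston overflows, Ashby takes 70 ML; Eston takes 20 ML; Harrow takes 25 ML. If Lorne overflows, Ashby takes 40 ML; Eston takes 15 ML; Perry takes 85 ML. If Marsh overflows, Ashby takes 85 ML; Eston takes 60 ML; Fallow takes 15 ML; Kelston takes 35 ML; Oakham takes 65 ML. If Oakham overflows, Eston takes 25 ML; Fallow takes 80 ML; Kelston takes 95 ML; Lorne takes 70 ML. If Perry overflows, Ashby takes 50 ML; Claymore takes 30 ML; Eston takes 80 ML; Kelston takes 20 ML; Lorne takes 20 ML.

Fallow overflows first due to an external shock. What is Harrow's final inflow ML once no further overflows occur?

95

Round 1 — Fallow overflows (initial).
  Ashby: +10 → 10 < 30
  Claymore: +55 → 55 ≥ 40
  Eston: +10 → 10 < 40
  Lorne: +45 → 45 ≥ 40
  Perry: +40 → 40 < 110
Round 2 — Claymore, Lorne overflow.
  Ashby: +35+40 → 85 ≥ 30
  Eston: +90+15 → 115 ≥ 40
  Kelston: +25 → 25 < 120
  Marsh: +35 → 35 < 50
  Oakham: +20 → 20 < 60
  Perry: +85 → 125 ≥ 110
Round 3 — Ashby, Eston, Perry overflow.
  Harrow: +70 → 70 < 110
  Kelston: +40+20 → 85 < 120
  Marsh: +60 → 95 ≥ 50
Round 4 — Marsh overflows.
  Kelston: +35 → 120 ≥ 120
  Oakham: +65 → 85 ≥ 60
Round 5 — Kelston, Oakham overflow.
  Harrow: +25 → 95 < 110
No further overflows.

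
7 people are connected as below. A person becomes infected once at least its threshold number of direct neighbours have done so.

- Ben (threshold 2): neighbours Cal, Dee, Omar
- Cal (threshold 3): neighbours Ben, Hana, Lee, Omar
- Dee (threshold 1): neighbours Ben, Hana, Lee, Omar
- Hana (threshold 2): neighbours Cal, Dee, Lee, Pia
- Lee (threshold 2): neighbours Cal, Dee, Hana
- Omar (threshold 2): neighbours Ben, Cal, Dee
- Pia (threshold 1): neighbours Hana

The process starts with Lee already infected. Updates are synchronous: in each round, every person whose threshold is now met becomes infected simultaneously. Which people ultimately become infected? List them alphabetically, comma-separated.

Dee, Hana, Lee, Pia

Round 1 — Lee becomes infected (initial).
Round 2 — checking thresholds:
  Cal: 1 of 4 neighbours < 3, not yet.
  Dee: 1 of 4 neighbours ≥ 1, becomes infected.
  Hana: 1 of 4 neighbours < 2, not yet.
Round 3 — checking thresholds:
  Ben: 1 of 3 neighbours < 2, not yet.
  Cal: 1 of 4 neighbours < 3, not yet.
  Hana: 2 of 4 neighbours ≥ 2, becomes infected.
  Omar: 1 of 3 neighbours < 2, not yet.
Round 4 — checking thresholds:
  Ben: 1 of 3 neighbours < 2, not yet.
  Cal: 2 of 4 neighbours < 3, not yet.
  Omar: 1 of 3 neighbours < 2, not yet.
  Pia: 1 of 1 neighbours ≥ 1, becomes infected.
Round 5 — no new infections; cascade stops.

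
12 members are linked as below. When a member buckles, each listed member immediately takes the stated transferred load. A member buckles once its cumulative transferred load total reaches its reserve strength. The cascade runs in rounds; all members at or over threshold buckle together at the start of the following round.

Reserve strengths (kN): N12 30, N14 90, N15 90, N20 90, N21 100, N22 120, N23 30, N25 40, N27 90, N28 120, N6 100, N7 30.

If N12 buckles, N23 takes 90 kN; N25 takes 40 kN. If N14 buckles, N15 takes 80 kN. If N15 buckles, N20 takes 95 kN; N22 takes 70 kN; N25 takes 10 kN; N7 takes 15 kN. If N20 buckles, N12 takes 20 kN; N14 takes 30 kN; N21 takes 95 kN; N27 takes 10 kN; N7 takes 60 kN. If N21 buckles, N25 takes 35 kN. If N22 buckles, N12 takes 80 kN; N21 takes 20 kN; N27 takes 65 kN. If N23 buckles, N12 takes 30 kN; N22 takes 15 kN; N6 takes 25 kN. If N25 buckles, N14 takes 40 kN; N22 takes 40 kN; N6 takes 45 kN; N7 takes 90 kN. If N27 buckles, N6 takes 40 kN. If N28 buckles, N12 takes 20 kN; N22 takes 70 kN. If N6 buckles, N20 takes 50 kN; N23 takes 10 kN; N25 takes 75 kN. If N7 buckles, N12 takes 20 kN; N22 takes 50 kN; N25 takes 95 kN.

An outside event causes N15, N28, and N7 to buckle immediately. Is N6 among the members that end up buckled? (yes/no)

Round 1 — N15, N28, N7 buckle (initial).
  N12: +20+20 → 40 ≥ 30
  N20: +95 → 95 ≥ 90
  N22: +70+70+50 → 190 ≥ 120
  N25: +10+95 → 105 ≥ 40
Round 2 — N12, N20, N22, N25 buckle.
  N14: +30+40 → 70 < 90
  N21: +95+20 → 115 ≥ 100
  N23: +90 → 90 ≥ 30
  N27: +10+65 → 75 < 90
  N6: +45 → 45 < 100
Round 3 — N21, N23 buckle.
  N6: +25 → 70 < 100
No further bucklings.

no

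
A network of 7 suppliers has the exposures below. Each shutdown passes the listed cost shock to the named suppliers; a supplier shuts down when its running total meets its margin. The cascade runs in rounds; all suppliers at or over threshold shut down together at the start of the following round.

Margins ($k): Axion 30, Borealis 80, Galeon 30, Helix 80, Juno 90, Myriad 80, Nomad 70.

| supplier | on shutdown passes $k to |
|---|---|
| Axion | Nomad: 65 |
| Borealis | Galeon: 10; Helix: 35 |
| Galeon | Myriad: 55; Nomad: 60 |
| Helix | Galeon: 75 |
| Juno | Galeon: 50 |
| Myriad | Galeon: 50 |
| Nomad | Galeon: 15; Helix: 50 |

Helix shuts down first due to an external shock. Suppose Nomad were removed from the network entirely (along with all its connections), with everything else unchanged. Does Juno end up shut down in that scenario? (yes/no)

no

With Nomad removed:
Round 1 — Helix shuts down (initial).
  Galeon: +75 → 75 ≥ 30
Round 2 — Galeon shuts down.
  Myriad: +55 → 55 < 80
No further shutdowns.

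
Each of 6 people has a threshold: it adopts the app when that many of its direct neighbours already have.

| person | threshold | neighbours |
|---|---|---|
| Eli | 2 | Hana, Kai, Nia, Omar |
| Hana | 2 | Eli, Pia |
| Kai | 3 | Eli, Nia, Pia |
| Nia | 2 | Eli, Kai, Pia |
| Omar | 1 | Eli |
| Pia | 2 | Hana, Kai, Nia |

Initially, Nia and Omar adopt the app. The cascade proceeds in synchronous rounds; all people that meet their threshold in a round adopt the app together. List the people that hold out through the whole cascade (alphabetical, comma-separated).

Round 1 — Nia, Omar adopt the app (initial).
Round 2 — checking thresholds:
  Eli: 2 of 4 neighbours ≥ 2, adopts the app.
  Kai: 1 of 3 neighbours < 3, holds.
  Pia: 1 of 3 neighbours < 2, holds.
Round 3 — no new adoptions; cascade stops.

Hana, Kai, Pia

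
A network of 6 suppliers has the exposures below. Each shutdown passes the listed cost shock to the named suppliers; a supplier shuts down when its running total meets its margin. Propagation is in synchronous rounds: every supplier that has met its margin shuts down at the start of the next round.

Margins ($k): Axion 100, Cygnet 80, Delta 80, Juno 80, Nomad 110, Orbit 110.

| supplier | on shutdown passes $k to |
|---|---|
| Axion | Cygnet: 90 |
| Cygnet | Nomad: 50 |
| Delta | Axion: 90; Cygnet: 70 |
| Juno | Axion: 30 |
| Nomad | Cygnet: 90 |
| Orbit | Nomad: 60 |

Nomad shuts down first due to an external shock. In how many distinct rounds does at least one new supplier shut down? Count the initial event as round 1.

2

Round 1 — Nomad shuts down (initial).
  Cygnet: +90 → 90 ≥ 80
Round 2 — Cygnet shuts down.
No further shutdowns.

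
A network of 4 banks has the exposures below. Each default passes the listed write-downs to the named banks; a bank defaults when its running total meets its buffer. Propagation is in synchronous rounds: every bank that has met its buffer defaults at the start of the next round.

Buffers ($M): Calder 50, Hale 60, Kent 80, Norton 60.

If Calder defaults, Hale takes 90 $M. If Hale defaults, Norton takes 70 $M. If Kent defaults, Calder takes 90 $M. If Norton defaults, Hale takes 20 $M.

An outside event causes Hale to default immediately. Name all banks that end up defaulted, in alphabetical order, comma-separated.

Round 1 — Hale defaults (initial).
  Norton: +70 → 70 ≥ 60
Round 2 — Norton defaults.
No further defaults.

Hale, Norton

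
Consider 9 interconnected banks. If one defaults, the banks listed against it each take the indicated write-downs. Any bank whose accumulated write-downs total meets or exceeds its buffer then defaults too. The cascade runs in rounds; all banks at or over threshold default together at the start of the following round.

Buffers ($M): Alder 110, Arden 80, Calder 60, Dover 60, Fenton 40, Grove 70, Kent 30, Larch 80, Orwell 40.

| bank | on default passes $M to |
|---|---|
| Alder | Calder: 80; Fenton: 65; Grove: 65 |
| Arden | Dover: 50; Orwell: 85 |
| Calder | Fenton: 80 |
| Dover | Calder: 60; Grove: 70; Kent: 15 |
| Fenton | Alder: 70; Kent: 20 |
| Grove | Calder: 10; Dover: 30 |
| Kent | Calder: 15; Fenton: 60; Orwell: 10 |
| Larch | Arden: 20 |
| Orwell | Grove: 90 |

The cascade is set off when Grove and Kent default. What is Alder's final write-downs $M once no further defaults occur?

Round 1 — Grove, Kent default (initial).
  Calder: +10+15 → 25 < 60
  Dover: +30 → 30 < 60
  Fenton: +60 → 60 ≥ 40
  Orwell: +10 → 10 < 40
Round 2 — Fenton defaults.
  Alder: +70 → 70 < 110
No further defaults.

70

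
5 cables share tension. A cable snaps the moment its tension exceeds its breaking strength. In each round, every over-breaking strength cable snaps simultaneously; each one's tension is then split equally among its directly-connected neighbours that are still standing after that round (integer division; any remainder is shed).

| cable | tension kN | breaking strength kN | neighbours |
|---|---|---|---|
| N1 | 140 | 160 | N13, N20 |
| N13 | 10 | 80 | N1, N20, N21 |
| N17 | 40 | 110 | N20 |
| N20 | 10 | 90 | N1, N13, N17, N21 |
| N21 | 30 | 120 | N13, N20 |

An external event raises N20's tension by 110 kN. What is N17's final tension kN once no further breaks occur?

Round 1 — N20 at 120 > 90. N20 snaps.
  N20 sheds 120 kN to N1, N13, N17, N21: 30 each.
    N1: 140+30 = 170 > 160
    N13: 10+30 = 40 ≤ 80
    N17: 40+30 = 70 ≤ 110
    N21: 30+30 = 60 ≤ 120
Round 2 — N1 snaps.
  N1 sheds 170 kN to N13: 170 each.
    N13: 40+170 = 210 > 80
Round 3 — N13 snaps.
  N13 sheds 210 kN to N21: 210 each.
    N21: 60+210 = 270 > 120
Round 4 — N21 snaps.
  N21 sheds 270 kN: no online neighbours, lost.
No further breaks.

70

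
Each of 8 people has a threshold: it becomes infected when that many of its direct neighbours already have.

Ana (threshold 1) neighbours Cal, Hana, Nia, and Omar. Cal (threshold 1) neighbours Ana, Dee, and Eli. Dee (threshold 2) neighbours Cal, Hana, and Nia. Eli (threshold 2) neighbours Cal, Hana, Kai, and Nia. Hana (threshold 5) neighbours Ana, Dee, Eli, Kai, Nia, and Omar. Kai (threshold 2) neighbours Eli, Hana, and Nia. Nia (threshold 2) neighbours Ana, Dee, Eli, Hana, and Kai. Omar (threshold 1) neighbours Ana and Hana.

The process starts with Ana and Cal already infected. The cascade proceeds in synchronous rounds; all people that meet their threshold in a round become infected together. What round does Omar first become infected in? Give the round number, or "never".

Round 1 — Ana, Cal become infected (initial).
Round 2 — checking thresholds:
  Dee: 1 of 3 neighbours < 2, below threshold.
  Eli: 1 of 4 neighbours < 2, below threshold.
  Hana: 1 of 6 neighbours < 5, below threshold.
  Nia: 1 of 5 neighbours < 2, below threshold.
  Omar: 1 of 2 neighbours ≥ 1, becomes infected.
Round 3 — no new infections; cascade stops.

2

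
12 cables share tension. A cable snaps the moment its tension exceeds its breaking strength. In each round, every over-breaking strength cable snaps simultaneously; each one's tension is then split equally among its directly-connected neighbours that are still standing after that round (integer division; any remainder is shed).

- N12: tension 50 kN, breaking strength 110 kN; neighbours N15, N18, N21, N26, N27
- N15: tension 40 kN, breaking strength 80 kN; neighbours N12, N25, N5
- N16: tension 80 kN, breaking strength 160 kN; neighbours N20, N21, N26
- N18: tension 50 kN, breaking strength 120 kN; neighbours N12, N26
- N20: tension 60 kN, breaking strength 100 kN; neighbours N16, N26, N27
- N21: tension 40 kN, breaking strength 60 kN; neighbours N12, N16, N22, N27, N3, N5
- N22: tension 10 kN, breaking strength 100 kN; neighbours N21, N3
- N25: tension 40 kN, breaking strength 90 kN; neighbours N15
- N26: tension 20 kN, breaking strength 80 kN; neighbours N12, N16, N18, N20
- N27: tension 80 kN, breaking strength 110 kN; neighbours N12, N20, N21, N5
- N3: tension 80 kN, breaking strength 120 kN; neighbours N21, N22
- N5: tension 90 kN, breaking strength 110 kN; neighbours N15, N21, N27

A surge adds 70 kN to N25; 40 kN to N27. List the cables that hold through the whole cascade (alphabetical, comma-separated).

N22, N3

Round 1 — N25 at 110 > 90; N27 at 120 > 110. N25, N27 snap.
  N25 sheds 110 kN to N15: 110 each.
    N15: 40+110 = 150 > 80
  N27 sheds 120 kN to N12, N20, N21, N5: 30 each.
    N12: 50+30 = 80 ≤ 110
    N20: 60+30 = 90 ≤ 100
    N21: 40+30 = 70 > 60
    N5: 90+30 = 120 > 110
Round 2 — N15, N21, N5 snap.
  N15 sheds 150 kN to N12: 150 each.
    N12: 80+150 = 230 > 110
  N21 sheds 70 kN to N12, N16, N22, N3: 17 each (2 lost).
    N12: 230+17 = 247 > 110
    N16: 80+17 = 97 ≤ 160
    N22: 10+17 = 27 ≤ 100
    N3: 80+17 = 97 ≤ 120
  N5 sheds 120 kN: no online neighbours, lost.
Round 3 — N12 snaps.
  N12 sheds 247 kN to N18, N26: 123 each (1 lost).
    N18: 50+123 = 173 > 120
    N26: 20+123 = 143 > 80
Round 4 — N18, N26 snap.
  N18 sheds 173 kN: no online neighbours, lost.
  N26 sheds 143 kN to N16, N20: 71 each (1 lost).
    N16: 97+71 = 168 > 160
    N20: 90+71 = 161 > 100
Round 5 — N16, N20 snap.
  N16 sheds 168 kN: no online neighbours, lost.
  N20 sheds 161 kN: no online neighbours, lost.
No further breaks.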